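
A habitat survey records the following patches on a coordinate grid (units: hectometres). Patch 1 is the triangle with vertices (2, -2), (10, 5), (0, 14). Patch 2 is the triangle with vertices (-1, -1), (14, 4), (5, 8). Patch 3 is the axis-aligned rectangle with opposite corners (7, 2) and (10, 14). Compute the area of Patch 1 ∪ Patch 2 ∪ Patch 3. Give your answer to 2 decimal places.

109.76

By inclusion–exclusion:
Individual areas: |Patch 1| = 71, |Patch 2| = 52.5, |Patch 3| = 36.
|Patch 1∩Patch 2| = 36.6903.
|Patch 1∩Patch 3| = 7.9875.
|Patch 2∩Patch 3| = 12.6667.
|Patch 1∩Patch 2∩Patch 3| = 7.6069.
|Patch 1 ∪ Patch 2 ∪ Patch 3| = 159.5 − 57.3445 + 7.6069 = 109.76.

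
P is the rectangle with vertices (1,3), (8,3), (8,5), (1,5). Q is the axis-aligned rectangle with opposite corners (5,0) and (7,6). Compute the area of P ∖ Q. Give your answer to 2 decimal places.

|P∩Q|: x∈[5,7], y∈[3,5] → 2·2 = 4.
|P| = 14.
|P ∖ Q| = |P| − |P∩Q| = 14 − 4 = 10.00.

10.00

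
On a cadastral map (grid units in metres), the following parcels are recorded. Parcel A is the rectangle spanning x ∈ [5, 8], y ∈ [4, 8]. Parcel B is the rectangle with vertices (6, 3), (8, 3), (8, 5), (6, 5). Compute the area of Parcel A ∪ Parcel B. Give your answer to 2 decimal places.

14.00

By inclusion–exclusion:
Individual areas: |Parcel A| = 12, |Parcel B| = 4.
|Parcel A∩Parcel B|: x∈[6,8], y∈[4,5] → 2·1 = 2.
|Parcel A ∪ Parcel B| = 16 − 2 = 14.00.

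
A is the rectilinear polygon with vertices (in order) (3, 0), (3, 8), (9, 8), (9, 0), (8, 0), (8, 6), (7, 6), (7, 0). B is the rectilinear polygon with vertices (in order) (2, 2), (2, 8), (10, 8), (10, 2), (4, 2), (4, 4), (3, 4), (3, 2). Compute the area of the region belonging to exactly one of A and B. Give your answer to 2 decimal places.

28.00

|A| = 42, |B| = 46, |A∩B| = 30.
|A △ B| = |A| + |B| − 2·|A∩B| = 42 + 46 − 60 = 28.00.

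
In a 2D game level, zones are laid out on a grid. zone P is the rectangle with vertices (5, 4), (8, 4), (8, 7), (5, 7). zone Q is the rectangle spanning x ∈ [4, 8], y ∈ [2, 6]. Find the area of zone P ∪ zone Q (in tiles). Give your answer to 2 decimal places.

By inclusion–exclusion:
Individual areas: |zone P| = 9, |zone Q| = 16.
|zone P∩zone Q|: x∈[5,8], y∈[4,6] → 3·2 = 6.
|zone P ∪ zone Q| = 25 − 6 = 19.00.

19.00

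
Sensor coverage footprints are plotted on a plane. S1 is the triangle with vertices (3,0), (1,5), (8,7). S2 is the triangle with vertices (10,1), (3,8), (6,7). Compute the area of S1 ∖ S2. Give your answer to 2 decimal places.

|S1| = 19.5, |S1∩S2| = 1.9206.
|S1 ∖ S2| = |S1| − |S1∩S2| = 19.5 − 1.9206 = 17.58.

17.58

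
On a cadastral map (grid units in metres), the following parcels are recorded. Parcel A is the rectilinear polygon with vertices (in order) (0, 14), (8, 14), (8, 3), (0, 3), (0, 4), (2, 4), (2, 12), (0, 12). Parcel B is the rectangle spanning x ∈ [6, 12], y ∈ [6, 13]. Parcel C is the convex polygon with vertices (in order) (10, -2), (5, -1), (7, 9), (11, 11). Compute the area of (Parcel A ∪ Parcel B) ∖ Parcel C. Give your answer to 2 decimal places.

78.36

|Parcel A ∪ Parcel B| = 100.
|(Parcel A ∪ Parcel B) ∩ Parcel C| = 21.6385.
|(Parcel A ∪ Parcel B) ∖ Parcel C| = 100 − 21.6385 = 78.36.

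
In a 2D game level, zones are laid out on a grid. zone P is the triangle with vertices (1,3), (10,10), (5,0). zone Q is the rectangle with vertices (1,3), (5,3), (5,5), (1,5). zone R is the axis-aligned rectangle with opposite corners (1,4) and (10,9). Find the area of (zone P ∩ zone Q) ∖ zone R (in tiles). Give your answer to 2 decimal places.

|zone P ∩ zone Q| = 5.4286.
|(zone P ∩ zone Q) ∩ zone R| = 2.0714.
|(zone P ∩ zone Q) ∖ zone R| = 5.4286 − 2.0714 = 3.36.

3.36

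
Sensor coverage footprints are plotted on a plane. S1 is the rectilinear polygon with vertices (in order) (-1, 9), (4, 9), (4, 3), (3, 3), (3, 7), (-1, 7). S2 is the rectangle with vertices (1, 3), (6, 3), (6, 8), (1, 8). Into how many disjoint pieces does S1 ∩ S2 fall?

S1 ∩ S2 is a single connected region.

1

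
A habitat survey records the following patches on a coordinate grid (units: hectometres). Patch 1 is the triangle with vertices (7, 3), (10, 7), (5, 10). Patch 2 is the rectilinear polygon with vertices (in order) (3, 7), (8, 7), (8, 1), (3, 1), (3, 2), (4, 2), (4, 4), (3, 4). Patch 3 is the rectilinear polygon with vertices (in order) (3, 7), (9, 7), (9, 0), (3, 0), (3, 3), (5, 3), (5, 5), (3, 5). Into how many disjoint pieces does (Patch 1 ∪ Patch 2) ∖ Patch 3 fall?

(Patch 1 ∪ Patch 2) ∖ Patch 3 splits into 2 disjoint pieces (area 6.881, area 3).

2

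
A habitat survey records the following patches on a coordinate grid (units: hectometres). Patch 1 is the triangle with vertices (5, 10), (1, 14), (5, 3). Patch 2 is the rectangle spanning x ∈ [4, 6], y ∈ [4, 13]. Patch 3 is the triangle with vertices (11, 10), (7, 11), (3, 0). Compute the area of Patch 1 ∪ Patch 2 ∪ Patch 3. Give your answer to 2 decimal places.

By inclusion–exclusion:
Individual areas: |Patch 1| = 14, |Patch 2| = 18, |Patch 3| = 24.
|Patch 1∩Patch 2| = 5.9432.
|Patch 1∩Patch 3| = 0.5682.
|Patch 2∩Patch 3| = 3.2841.
|Patch 1∩Patch 2∩Patch 3| = 0.3864.
|Patch 1 ∪ Patch 2 ∪ Patch 3| = 56 − 9.7955 + 0.3864 = 46.59.

46.59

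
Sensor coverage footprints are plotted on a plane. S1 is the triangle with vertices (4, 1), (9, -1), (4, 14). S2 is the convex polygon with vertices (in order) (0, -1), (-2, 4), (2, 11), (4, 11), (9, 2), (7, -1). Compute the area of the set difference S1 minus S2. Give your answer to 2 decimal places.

5.12

|S1| = 32.5, |S1∩S2| = 27.3816.
|S1 ∖ S2| = |S1| − |S1∩S2| = 32.5 − 27.3816 = 5.12.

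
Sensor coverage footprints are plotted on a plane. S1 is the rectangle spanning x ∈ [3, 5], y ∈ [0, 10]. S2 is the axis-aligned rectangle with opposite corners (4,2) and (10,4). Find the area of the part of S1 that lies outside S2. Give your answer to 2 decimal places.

|S1∩S2|: x∈[4,5], y∈[2,4] → 1·2 = 2.
|S1| = 20.
|S1 ∖ S2| = |S1| − |S1∩S2| = 20 − 2 = 18.00.

18.00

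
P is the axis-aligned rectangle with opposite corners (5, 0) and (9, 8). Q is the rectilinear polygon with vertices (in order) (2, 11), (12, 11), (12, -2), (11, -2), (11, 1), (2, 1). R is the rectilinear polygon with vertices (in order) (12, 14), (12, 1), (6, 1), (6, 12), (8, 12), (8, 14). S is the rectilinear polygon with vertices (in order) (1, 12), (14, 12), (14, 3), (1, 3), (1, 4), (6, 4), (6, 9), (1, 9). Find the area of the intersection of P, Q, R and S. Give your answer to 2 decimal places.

15.00

The intersection is the polygon with vertices (9,3), (6,3), (6,4), (6,8), (9,8).
By the shoelace formula its area is 15.00.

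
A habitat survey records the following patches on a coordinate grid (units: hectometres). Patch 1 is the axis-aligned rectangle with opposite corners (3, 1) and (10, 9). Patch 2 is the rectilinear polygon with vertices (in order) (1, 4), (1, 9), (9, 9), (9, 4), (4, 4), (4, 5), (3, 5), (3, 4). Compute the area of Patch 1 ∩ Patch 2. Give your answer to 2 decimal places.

29.00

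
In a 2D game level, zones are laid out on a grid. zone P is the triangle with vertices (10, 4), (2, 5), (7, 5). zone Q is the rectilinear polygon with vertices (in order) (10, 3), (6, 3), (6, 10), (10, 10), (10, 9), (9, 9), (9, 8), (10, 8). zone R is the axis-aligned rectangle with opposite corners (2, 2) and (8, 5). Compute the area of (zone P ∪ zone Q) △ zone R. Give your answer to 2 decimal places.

|zone P ∪ zone Q| = 28.
|(zone P ∪ zone Q) ∩ zone R| = 5.
|(zone P ∪ zone Q) △ zone R| = 28 + 18 − 10 = 36.00.

36.00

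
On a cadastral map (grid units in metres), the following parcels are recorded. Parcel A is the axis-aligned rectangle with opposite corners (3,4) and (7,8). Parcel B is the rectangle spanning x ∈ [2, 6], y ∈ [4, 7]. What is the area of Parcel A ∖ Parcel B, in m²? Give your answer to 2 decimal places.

|Parcel A∩Parcel B|: x∈[3,6], y∈[4,7] → 3·3 = 9.
|Parcel A| = 16.
|Parcel A ∖ Parcel B| = |Parcel A| − |Parcel A∩Parcel B| = 16 − 9 = 7.00.

7.00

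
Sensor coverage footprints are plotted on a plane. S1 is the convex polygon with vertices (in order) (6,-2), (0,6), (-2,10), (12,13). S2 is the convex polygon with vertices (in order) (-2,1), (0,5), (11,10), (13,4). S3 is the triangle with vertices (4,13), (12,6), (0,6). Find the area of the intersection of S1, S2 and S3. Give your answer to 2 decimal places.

The intersection is the polygon with vertices (8.65,8.932), (9.926,7.815), (9.2,6), (2.2,6).
By the shoelace formula its area is 11.82.

11.82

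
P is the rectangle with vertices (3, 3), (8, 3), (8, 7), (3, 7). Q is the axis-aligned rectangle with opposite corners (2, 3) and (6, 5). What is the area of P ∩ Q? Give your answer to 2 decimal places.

|P∩Q|: x∈[3,6], y∈[3,5] → 3·2 = 6.

6.00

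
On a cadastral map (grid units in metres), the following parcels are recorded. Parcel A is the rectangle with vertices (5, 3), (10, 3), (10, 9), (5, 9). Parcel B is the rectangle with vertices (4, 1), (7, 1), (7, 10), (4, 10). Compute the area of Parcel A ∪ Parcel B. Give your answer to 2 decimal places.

By inclusion–exclusion:
Individual areas: |Parcel A| = 30, |Parcel B| = 27.
|Parcel A∩Parcel B|: x∈[5,7], y∈[3,9] → 2·6 = 12.
|Parcel A ∪ Parcel B| = 57 − 12 = 45.00.

45.00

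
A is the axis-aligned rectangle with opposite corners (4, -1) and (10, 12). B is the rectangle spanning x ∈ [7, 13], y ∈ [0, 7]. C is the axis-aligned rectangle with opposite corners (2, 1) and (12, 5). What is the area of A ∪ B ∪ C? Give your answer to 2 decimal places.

107.00

By inclusion–exclusion:
Individual areas: |A| = 78, |B| = 42, |C| = 40.
|A∩B|: x∈[7,10], y∈[0,7] → 3·7 = 21.
|A∩C|: x∈[4,10], y∈[1,5] → 6·4 = 24.
|B∩C|: x∈[7,12], y∈[1,5] → 5·4 = 20.
|A∩B∩C| = 12.
|A ∪ B ∪ C| = 160 − 65 + 12 = 107.00.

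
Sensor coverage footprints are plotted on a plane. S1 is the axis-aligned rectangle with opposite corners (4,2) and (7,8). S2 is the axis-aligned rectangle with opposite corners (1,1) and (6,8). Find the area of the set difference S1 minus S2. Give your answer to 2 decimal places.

|S1∩S2|: x∈[4,6], y∈[2,8] → 2·6 = 12.
|S1| = 18.
|S1 ∖ S2| = |S1| − |S1∩S2| = 18 − 12 = 6.00.

6.00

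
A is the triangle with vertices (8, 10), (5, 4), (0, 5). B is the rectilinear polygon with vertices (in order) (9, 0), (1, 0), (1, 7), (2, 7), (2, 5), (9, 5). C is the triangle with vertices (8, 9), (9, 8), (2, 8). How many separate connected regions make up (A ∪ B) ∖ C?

2

(A ∪ B) ∖ C splits into 2 disjoint pieces (area 52.7125, area 0.8182).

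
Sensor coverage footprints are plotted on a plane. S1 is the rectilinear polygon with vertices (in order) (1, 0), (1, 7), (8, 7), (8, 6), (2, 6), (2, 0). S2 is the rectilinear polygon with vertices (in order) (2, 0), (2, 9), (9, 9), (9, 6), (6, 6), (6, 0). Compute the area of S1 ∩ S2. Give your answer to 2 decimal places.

6.00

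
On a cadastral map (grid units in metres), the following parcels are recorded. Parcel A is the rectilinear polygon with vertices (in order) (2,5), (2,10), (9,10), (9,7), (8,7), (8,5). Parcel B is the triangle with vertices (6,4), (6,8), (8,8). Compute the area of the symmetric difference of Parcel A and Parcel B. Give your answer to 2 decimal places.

29.50

|Parcel A| = 33, |Parcel B| = 4, |Parcel A∩Parcel B| = 3.75.
|Parcel A △ Parcel B| = |Parcel A| + |Parcel B| − 2·|Parcel A∩Parcel B| = 33 + 4 − 7.5 = 29.50.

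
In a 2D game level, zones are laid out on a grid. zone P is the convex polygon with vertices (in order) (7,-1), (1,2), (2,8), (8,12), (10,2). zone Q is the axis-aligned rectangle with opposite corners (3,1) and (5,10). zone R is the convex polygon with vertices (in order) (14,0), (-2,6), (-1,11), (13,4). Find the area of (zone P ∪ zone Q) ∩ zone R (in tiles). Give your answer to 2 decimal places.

34.59

The region (zone P ∪ zone Q) ∩ zone R is the polygon with vertices (2,8), (3,8.667), (3,9), (9.222,5.889), (10,2), (9.636,1.636), (1.451,4.706).
By the shoelace formula its area is 34.59.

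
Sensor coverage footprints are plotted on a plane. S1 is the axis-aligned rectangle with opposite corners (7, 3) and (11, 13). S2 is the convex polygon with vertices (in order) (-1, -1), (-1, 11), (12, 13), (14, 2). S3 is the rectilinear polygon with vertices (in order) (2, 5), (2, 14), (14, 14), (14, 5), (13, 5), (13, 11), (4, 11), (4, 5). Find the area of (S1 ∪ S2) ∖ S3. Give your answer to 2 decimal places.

138.26

|S1 ∪ S2| = 165.3462.
|(S1 ∪ S2) ∩ S3| = 27.0857.
|(S1 ∪ S2) ∖ S3| = 165.3462 − 27.0857 = 138.26.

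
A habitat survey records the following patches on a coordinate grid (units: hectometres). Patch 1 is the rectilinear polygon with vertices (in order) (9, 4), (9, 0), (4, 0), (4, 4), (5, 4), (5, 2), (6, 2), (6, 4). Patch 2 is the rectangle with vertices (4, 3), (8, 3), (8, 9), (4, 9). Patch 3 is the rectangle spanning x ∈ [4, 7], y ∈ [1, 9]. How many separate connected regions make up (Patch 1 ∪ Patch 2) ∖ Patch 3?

(Patch 1 ∪ Patch 2) ∖ Patch 3 is a single connected region.

1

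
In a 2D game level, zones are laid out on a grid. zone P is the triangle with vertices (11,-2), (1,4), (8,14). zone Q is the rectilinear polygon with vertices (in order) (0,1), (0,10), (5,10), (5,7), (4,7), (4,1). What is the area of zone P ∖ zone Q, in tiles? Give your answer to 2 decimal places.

59.87

|zone P| = 71, |zone P∩zone Q| = 11.1286.
|zone P ∖ zone Q| = |zone P| − |zone P∩zone Q| = 71 − 11.1286 = 59.87.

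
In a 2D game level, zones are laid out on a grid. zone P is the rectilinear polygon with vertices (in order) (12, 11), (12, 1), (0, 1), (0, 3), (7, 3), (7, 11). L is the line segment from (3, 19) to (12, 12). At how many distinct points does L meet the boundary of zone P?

0

The segment lies entirely outside zone P and never meets its boundary.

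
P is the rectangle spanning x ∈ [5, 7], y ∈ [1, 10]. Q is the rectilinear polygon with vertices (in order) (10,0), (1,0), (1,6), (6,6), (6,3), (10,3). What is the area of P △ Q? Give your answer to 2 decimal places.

46.00

|P| = 18, |Q| = 42, |P∩Q| = 7.
|P △ Q| = |P| + |Q| − 2·|P∩Q| = 18 + 42 − 14 = 46.00.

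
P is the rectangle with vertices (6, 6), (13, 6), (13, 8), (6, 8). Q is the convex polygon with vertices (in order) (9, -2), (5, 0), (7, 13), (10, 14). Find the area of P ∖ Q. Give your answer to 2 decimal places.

7.05

|P| = 14, |P∩Q| = 6.9519.
|P ∖ Q| = |P| − |P∩Q| = 14 − 6.9519 = 7.05.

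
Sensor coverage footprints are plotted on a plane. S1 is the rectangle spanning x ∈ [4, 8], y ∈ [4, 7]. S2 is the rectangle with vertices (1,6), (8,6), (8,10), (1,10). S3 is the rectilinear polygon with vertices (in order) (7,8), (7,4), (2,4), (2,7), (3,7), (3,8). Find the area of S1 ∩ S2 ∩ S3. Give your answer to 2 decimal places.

3.00

The intersection is the polygon with vertices (4,6), (4,7), (7,7), (7,6).
By the shoelace formula its area is 3.00.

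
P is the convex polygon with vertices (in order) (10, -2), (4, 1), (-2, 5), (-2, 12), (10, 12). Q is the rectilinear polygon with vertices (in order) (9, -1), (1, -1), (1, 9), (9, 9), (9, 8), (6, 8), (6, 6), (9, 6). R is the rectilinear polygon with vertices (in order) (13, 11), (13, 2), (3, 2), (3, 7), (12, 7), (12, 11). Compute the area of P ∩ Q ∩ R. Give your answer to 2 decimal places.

The intersection is the polygon with vertices (6,6), (9,6), (9,2), (3,2), (3,7), (6,7).
By the shoelace formula its area is 27.00.

27.00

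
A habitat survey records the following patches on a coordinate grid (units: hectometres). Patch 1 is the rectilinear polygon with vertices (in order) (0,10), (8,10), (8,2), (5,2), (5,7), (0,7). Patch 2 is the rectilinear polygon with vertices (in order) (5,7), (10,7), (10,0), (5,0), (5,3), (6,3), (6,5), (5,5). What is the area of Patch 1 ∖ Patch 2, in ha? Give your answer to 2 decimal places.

|Patch 1| = 39, |Patch 1∩Patch 2| = 13.
|Patch 1 ∖ Patch 2| = |Patch 1| − |Patch 1∩Patch 2| = 39 − 13 = 26.00.

26.00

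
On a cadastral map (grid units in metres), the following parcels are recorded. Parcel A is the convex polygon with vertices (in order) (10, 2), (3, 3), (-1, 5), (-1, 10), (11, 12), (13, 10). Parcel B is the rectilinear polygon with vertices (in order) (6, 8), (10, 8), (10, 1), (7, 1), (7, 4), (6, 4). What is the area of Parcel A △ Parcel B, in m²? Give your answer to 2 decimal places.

84.79

|Parcel A| = 102.5, |Parcel B| = 25, |Parcel A∩Parcel B| = 21.3571.
|Parcel A △ Parcel B| = |Parcel A| + |Parcel B| − 2·|Parcel A∩Parcel B| = 102.5 + 25 − 42.7143 = 84.79.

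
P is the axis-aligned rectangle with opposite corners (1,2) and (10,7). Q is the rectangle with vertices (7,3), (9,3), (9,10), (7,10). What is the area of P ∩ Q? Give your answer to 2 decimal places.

|P∩Q|: x∈[7,9], y∈[3,7] → 2·4 = 8.

8.00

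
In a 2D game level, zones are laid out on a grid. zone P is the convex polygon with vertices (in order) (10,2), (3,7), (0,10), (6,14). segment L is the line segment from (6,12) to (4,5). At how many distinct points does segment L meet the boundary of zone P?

The segment meets the boundary at (4.305,6.068).

1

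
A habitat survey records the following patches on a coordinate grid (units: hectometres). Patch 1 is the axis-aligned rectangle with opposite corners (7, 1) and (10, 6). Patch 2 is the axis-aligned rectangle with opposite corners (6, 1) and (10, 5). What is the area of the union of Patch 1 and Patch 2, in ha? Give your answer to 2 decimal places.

19.00

By inclusion–exclusion:
Individual areas: |Patch 1| = 15, |Patch 2| = 16.
|Patch 1∩Patch 2|: x∈[7,10], y∈[1,5] → 3·4 = 12.
|Patch 1 ∪ Patch 2| = 31 − 12 = 19.00.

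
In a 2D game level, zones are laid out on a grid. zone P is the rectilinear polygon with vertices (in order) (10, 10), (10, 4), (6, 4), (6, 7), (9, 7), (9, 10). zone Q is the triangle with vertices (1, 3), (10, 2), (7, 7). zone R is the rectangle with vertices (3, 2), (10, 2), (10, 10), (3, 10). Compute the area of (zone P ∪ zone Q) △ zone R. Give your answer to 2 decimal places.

28.48

|zone P ∪ zone Q| = 30.6333.
|(zone P ∪ zone Q) ∩ zone R| = 29.0778.
|(zone P ∪ zone Q) △ zone R| = 30.6333 + 56 − 58.1556 = 28.48.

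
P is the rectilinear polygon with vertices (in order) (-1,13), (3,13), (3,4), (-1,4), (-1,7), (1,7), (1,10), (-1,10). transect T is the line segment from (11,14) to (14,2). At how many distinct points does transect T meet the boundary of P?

The segment lies entirely outside P and never meets its boundary.

0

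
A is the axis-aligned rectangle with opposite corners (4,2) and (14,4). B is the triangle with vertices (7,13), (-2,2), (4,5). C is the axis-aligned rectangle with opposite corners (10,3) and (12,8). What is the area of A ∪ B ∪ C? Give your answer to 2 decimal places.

By inclusion–exclusion:
Individual areas: |A| = 20, |B| = 19.5, |C| = 10.
|A∩B| = 0.
|A∩C|: x∈[10,12], y∈[3,4] → 2·1 = 2.
|B∩C| = 0.
|A∩B∩C| = 0.
|A ∪ B ∪ C| = 49.5 − 2 + 0 = 47.50.

47.50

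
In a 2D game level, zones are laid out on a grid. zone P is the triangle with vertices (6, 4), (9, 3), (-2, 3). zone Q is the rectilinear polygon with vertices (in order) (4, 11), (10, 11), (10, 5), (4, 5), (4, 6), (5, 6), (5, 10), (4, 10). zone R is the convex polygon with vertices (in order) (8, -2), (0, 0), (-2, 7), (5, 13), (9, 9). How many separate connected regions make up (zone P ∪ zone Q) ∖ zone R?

(zone P ∪ zone Q) ∖ zone R splits into 3 disjoint pieces (area 0.0481, area 0.0788, area 8.7273).

3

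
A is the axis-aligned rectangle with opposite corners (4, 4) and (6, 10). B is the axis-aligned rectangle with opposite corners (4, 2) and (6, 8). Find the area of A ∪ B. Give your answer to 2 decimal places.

16.00

By inclusion–exclusion:
Individual areas: |A| = 12, |B| = 12.
|A∩B|: x∈[4,6], y∈[4,8] → 2·4 = 8.
|A ∪ B| = 24 − 8 = 16.00.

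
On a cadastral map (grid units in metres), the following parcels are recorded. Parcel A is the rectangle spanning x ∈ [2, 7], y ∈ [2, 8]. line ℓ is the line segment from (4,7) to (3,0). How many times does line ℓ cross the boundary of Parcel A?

1

The segment meets the boundary at (3.286,2).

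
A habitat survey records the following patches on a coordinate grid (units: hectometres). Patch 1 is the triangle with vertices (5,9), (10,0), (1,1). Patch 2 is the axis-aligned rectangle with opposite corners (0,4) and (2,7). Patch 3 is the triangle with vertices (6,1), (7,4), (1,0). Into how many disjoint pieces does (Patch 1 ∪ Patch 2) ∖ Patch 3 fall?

2

(Patch 1 ∪ Patch 2) ∖ Patch 3 splits into 2 disjoint pieces (area 31.9643, area 6).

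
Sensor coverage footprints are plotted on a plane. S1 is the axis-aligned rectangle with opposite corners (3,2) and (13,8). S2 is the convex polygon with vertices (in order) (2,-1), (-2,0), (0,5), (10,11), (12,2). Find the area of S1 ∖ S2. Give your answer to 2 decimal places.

11.20

|S1| = 60, |S1∩S2| = 48.8.
|S1 ∖ S2| = |S1| − |S1∩S2| = 60 − 48.8 = 11.20.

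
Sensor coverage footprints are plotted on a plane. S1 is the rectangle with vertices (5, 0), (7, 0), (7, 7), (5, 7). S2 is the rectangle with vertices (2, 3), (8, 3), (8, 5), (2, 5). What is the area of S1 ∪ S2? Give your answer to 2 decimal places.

By inclusion–exclusion:
Individual areas: |S1| = 14, |S2| = 12.
|S1∩S2|: x∈[5,7], y∈[3,5] → 2·2 = 4.
|S1 ∪ S2| = 26 − 4 = 22.00.

22.00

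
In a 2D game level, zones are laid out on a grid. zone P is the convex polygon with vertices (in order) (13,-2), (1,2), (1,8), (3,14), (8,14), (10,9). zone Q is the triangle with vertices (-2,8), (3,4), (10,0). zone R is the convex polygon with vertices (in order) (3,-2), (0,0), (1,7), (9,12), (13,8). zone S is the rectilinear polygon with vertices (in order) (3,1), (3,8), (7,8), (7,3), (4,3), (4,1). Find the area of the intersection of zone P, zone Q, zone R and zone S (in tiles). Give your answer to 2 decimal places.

The intersection is the polygon with vertices (3,4), (3,4.667), (5.5,3), (4.75,3).
By the shoelace formula its area is 1.21.

1.21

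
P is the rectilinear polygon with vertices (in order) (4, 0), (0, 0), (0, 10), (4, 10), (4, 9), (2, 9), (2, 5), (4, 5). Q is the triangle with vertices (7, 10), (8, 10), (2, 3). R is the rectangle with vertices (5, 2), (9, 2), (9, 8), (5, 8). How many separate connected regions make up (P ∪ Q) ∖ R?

2

(P ∪ Q) ∖ R splits into 2 disjoint pieces (area 32.7643, area 1.7143).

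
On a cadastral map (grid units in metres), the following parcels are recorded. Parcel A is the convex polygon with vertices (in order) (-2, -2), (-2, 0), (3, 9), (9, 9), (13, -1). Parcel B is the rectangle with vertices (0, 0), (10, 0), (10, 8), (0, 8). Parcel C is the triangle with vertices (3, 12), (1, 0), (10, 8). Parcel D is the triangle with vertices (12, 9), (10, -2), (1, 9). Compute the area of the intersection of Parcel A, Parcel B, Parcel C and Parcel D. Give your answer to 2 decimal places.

The intersection is the polygon with vertices (9.557,7.607), (5.263,3.789), (2.246,7.477), (2.286,7.714), (2.444,8), (9.4,8).
By the shoelace formula its area is 16.96.

16.96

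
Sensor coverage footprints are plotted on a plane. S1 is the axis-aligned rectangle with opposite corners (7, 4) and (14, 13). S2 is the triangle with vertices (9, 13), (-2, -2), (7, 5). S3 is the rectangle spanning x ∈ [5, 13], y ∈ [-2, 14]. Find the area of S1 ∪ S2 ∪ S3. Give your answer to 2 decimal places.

151.35

By inclusion–exclusion:
Individual areas: |S1| = 63, |S2| = 29, |S3| = 128.
|S1∩S2| = 5.2727.
|S1∩S3|: x∈[7,13], y∈[4,13] → 6·9 = 54.
|S2∩S3| = 14.6465.
|S1∩S2∩S3| = 5.2727.
|S1 ∪ S2 ∪ S3| = 220 − 73.9192 + 5.2727 = 151.35.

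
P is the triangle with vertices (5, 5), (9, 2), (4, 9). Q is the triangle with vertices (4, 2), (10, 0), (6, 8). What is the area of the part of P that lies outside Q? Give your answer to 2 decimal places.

2.07

|P| = 6.5, |P∩Q| = 4.4318.
|P ∖ Q| = |P| − |P∩Q| = 6.5 − 4.4318 = 2.07.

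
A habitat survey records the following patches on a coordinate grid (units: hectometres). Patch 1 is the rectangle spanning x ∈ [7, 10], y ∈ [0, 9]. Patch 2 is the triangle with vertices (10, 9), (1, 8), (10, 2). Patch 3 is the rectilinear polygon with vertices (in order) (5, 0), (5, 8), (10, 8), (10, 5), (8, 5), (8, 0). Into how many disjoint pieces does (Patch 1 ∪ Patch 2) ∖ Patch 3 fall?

2

(Patch 1 ∪ Patch 2) ∖ Patch 3 splits into 2 disjoint pieces (area 10, area 10.3333).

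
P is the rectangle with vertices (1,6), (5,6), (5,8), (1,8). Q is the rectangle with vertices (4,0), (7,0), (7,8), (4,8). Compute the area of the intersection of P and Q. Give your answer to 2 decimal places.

2.00

|P∩Q|: x∈[4,5], y∈[6,8] → 1·2 = 2.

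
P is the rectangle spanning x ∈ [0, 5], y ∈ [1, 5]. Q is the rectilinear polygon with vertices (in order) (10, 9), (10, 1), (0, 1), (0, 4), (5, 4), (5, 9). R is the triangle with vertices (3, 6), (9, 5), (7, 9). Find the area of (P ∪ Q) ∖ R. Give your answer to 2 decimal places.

50.83

|P ∪ Q| = 60.
|(P ∪ Q) ∩ R| = 9.1667.
|(P ∪ Q) ∖ R| = 60 − 9.1667 = 50.83.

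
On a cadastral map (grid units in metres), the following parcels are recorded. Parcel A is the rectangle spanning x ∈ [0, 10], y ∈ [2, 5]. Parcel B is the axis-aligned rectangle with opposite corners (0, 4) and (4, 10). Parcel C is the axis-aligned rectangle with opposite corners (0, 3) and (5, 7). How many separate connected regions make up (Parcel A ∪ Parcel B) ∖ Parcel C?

2

(Parcel A ∪ Parcel B) ∖ Parcel C splits into 2 disjoint pieces (area 20, area 12).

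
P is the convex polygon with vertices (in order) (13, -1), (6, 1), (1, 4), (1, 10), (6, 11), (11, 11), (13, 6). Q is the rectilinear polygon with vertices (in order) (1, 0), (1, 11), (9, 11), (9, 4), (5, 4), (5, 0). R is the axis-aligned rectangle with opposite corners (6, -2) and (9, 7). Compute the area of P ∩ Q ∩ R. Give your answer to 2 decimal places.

9.00

The intersection is the polygon with vertices (9,4), (6,4), (6,7), (9,7).
By the shoelace formula its area is 9.00.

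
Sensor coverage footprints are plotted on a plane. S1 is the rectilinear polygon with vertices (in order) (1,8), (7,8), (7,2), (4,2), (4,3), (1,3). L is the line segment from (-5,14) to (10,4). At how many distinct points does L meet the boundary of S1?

The segment meets the boundary at (7,6), (4,8).

2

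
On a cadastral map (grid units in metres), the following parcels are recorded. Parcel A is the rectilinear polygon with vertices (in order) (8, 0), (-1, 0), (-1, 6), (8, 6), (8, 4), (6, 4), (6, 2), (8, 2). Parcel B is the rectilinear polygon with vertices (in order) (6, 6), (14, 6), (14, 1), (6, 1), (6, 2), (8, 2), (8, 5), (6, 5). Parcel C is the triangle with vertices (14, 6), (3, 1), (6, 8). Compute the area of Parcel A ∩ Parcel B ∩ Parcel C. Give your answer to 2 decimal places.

2.00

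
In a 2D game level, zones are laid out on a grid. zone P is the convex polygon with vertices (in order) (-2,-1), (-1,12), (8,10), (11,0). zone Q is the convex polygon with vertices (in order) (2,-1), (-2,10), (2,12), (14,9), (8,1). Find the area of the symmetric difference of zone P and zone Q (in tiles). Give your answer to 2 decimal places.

53.66

|zone P| = 126, |zone Q| = 122, |zone P∩zone Q| = 97.1708.
|zone P △ zone Q| = |zone P| + |zone Q| − 2·|zone P∩zone Q| = 126 + 122 − 194.3416 = 53.66.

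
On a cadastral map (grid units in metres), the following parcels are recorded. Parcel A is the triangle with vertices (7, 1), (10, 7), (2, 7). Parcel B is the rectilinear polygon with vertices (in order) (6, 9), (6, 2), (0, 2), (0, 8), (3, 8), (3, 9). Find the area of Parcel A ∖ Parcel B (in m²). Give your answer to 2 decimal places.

|Parcel A| = 24, |Parcel A∩Parcel B| = 9.6.
|Parcel A ∖ Parcel B| = |Parcel A| − |Parcel A∩Parcel B| = 24 − 9.6 = 14.40.

14.40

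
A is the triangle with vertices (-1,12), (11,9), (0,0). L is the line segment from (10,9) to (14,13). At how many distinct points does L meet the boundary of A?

The segment meets the boundary at (10.2,9.2).

1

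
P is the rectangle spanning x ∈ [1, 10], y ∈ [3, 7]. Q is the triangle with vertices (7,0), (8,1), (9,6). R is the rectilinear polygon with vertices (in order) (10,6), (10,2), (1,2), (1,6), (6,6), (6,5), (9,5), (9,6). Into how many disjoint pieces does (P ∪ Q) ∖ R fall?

2

(P ∪ Q) ∖ R splits into 2 disjoint pieces (area 12, area 0.9333).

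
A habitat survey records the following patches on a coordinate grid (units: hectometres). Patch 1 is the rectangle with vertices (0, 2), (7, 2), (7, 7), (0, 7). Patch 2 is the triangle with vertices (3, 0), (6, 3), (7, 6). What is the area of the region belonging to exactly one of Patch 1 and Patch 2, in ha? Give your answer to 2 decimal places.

33.33

|Patch 1| = 35, |Patch 2| = 3, |Patch 1∩Patch 2| = 2.3333.
|Patch 1 △ Patch 2| = |Patch 1| + |Patch 2| − 2·|Patch 1∩Patch 2| = 35 + 3 − 4.6667 = 33.33.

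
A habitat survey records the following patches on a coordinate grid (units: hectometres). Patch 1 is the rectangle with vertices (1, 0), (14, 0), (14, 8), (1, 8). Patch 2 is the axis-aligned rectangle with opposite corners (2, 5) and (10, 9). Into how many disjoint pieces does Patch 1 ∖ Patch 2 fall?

1

Patch 1 ∖ Patch 2 is a single connected region.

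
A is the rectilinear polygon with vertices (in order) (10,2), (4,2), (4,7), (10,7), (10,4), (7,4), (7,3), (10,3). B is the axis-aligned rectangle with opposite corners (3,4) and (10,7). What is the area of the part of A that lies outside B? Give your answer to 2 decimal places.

9.00

|A| = 27, |A∩B| = 18.
|A ∖ B| = |A| − |A∩B| = 27 − 18 = 9.00.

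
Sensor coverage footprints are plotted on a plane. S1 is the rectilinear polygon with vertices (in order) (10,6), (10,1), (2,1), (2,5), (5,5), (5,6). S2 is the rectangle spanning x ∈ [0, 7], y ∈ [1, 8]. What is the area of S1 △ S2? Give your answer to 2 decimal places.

|S1| = 37, |S2| = 49, |S1∩S2| = 22.
|S1 △ S2| = |S1| + |S2| − 2·|S1∩S2| = 37 + 49 − 44 = 42.00.

42.00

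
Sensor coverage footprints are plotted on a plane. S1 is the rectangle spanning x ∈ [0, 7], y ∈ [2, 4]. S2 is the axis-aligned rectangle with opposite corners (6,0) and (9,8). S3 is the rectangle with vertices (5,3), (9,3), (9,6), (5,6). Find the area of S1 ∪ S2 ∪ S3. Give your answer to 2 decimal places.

By inclusion–exclusion:
Individual areas: |S1| = 14, |S2| = 24, |S3| = 12.
|S1∩S2|: x∈[6,7], y∈[2,4] → 1·2 = 2.
|S1∩S3|: x∈[5,7], y∈[3,4] → 2·1 = 2.
|S2∩S3|: x∈[6,9], y∈[3,6] → 3·3 = 9.
|S1∩S2∩S3| = 1.
|S1 ∪ S2 ∪ S3| = 50 − 13 + 1 = 38.00.

38.00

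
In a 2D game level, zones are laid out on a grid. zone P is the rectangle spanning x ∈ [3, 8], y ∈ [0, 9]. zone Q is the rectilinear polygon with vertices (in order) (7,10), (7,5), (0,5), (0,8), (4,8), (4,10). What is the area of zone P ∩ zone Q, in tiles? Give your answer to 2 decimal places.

15.00

The intersection is the polygon with vertices (7,9), (7,5), (3,5), (3,8), (4,8), (4,9).
By the shoelace formula its area is 15.00.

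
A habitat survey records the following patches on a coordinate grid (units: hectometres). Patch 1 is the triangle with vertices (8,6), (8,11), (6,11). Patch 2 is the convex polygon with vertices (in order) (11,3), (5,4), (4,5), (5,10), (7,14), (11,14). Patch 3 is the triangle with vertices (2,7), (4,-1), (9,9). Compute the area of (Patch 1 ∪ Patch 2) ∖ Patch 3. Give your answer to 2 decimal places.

47.85

|Patch 1 ∪ Patch 2| = 62.
|(Patch 1 ∪ Patch 2) ∩ Patch 3| = 14.1503.
|(Patch 1 ∪ Patch 2) ∖ Patch 3| = 62 − 14.1503 = 47.85.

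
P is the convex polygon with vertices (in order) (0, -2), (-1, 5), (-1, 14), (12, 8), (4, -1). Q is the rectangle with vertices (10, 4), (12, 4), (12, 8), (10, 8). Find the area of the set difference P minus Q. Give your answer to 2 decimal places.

117.25

|P| = 119.5, |P∩Q| = 2.25.
|P ∖ Q| = |P| − |P∩Q| = 119.5 − 2.25 = 117.25.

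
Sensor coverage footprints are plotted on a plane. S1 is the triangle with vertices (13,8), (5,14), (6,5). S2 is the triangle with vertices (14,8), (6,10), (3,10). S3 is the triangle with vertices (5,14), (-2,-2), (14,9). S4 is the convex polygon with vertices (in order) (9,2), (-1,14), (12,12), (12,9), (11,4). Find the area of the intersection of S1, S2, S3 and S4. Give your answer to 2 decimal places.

2.29

The intersection is the polygon with vertices (5.444,10), (6,10), (11.905,8.524), (11.877,8.386), (5.495,9.546).
By the shoelace formula its area is 2.29.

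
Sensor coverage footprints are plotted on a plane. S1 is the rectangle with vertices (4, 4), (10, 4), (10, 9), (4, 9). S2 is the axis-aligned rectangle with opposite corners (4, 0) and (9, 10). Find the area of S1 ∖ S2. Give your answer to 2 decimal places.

|S1∩S2|: x∈[4,9], y∈[4,9] → 5·5 = 25.
|S1| = 30.
|S1 ∖ S2| = |S1| − |S1∩S2| = 30 − 25 = 5.00.

5.00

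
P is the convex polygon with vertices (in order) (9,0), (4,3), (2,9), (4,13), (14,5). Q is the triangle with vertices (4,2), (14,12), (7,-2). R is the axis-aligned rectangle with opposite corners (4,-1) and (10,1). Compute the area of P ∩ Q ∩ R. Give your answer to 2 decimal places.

0.31

The intersection is the polygon with vertices (8.231,0.462), (7.333,1), (8.5,1).
By the shoelace formula its area is 0.31.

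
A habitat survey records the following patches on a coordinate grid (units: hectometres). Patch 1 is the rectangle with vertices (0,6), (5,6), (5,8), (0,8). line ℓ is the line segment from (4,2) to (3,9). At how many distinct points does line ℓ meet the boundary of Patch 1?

2

The segment meets the boundary at (3.143,8), (3.429,6).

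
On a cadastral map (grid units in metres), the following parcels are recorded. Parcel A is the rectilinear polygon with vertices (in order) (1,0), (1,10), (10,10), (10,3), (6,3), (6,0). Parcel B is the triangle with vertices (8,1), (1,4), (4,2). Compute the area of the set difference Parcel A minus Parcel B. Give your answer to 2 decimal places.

75.86

|Parcel A| = 78, |Parcel A∩Parcel B| = 2.1429.
|Parcel A ∖ Parcel B| = |Parcel A| − |Parcel A∩Parcel B| = 78 − 2.1429 = 75.86.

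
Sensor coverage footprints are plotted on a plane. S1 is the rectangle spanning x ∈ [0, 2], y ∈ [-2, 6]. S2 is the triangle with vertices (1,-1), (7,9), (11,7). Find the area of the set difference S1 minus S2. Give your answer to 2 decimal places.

15.57

|S1| = 16, |S1∩S2| = 0.4333.
|S1 ∖ S2| = |S1| − |S1∩S2| = 16 − 0.4333 = 15.57.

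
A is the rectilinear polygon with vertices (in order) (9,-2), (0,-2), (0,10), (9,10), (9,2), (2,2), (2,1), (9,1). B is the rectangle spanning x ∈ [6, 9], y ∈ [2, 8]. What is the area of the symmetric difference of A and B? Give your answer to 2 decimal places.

83.00

|A| = 101, |B| = 18, |A∩B| = 18.
|A △ B| = |A| + |B| − 2·|A∩B| = 101 + 18 − 36 = 83.00.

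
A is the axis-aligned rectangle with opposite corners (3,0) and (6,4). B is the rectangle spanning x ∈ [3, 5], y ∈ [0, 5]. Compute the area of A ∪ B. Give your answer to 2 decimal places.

By inclusion–exclusion:
Individual areas: |A| = 12, |B| = 10.
|A∩B|: x∈[3,5], y∈[0,4] → 2·4 = 8.
|A ∪ B| = 22 − 8 = 14.00.

14.00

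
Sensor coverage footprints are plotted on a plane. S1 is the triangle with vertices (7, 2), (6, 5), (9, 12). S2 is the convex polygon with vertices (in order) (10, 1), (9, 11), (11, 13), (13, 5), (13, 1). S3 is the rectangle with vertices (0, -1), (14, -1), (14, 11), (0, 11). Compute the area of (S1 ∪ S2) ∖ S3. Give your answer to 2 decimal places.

2.61

|S1 ∪ S2| = 41.
|(S1 ∪ S2) ∩ S3| = 38.3857.
|(S1 ∪ S2) ∖ S3| = 41 − 38.3857 = 2.61.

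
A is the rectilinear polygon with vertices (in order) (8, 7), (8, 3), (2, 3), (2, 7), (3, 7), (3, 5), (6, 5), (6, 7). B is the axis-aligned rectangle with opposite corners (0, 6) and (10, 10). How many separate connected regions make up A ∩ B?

2

A ∩ B splits into 2 disjoint pieces (area 2, area 1).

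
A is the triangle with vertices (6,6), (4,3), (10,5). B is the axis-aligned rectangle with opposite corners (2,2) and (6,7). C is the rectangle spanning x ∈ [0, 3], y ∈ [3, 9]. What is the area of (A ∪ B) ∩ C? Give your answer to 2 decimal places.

The region (A ∪ B) ∩ C is the polygon with vertices (2,7), (3,7), (3,3), (2,3).
By the shoelace formula its area is 4.00.

4.00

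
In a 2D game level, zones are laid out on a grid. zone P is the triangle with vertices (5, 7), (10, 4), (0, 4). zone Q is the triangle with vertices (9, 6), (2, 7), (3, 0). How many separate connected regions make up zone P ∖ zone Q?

3

zone P ∖ zone Q splits into 3 disjoint pieces (area 0.3245, area 1.6875, area 1.6297).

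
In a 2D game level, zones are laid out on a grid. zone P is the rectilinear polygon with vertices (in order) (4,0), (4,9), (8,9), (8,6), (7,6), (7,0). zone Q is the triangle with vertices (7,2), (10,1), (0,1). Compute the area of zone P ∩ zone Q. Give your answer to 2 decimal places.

The intersection is the polygon with vertices (4,1.571), (7,2), (7,1), (4,1).
By the shoelace formula its area is 2.36.

2.36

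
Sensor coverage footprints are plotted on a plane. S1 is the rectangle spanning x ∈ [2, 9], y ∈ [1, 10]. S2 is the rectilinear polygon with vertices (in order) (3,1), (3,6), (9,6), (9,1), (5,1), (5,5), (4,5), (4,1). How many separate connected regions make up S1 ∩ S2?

S1 ∩ S2 is a single connected region.

1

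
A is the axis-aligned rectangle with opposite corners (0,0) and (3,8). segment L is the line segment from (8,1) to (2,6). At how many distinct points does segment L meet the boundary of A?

The segment meets the boundary at (3,5.167).

1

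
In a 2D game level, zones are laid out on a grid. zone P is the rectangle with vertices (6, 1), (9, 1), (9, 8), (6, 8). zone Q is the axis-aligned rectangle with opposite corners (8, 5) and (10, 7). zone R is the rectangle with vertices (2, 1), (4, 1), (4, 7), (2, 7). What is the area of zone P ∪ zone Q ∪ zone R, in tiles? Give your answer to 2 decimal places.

35.00

By inclusion–exclusion:
Individual areas: |zone P| = 21, |zone Q| = 4, |zone R| = 12.
|zone P∩zone Q|: x∈[8,9], y∈[5,7] → 1·2 = 2.
|zone P∩zone R| = 0 (no overlap).
|zone Q∩zone R| = 0 (no overlap).
|zone P∩zone Q∩zone R| = 0.
|zone P ∪ zone Q ∪ zone R| = 37 − 2 + 0 = 35.00.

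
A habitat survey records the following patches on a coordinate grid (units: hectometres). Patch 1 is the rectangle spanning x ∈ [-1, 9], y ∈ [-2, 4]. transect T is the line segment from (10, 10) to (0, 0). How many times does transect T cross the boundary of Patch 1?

The segment meets the boundary at (4,4).

1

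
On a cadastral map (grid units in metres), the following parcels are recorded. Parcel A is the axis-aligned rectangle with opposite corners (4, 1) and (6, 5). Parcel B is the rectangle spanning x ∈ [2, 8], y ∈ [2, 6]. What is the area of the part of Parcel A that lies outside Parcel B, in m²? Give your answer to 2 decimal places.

2.00

|Parcel A∩Parcel B|: x∈[4,6], y∈[2,5] → 2·3 = 6.
|Parcel A| = 8.
|Parcel A ∖ Parcel B| = |Parcel A| − |Parcel A∩Parcel B| = 8 − 6 = 2.00.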